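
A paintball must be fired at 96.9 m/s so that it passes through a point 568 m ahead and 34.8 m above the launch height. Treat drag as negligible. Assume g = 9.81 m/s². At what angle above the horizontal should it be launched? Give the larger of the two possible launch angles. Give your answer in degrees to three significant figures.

71.4°

Trajectory: y = x tanθ − g x² (1 + tan²θ)/(2v₀²). With x = 568, y = 34.8, v₀ = 96.9, g = 9.81:
168.5 tan²θ − 568 tanθ + (203.3) = 0.
tanθ = [568 ± √(568² − 4 × 168.5 × (203.3))] / (2 × 168.5) = (568 ± 430.8) / 337.1, giving tanθ = 0.4072 or 2.963.
θ = 22.15° or 71.35°; the larger is 71.35°.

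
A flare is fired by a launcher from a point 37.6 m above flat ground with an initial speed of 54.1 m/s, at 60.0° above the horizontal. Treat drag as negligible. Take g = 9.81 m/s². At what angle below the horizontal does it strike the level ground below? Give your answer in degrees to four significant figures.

Horizontal component vₓ = 54.10 cos 60.0° = 27.05 m/s; vertical v_y0 = 54.10 sin 60.0° = 46.85 m/s.
Vertical motion (up positive, ground at y = 0): 4.905 t² − (46.85) t − 37.6 = 0, so t = (46.85 + √(46.85² + 2·9.81·37.6)) / 9.81 = (46.85 + 54.16) / 9.81 = 10.30 s.
At impact: v_y = v_y0 − g t = −54.16 m/s; vₓ = 27.05 m/s.
Angle below horizontal: arctan(|v_y|/vₓ) = arctan(54.16/27.05) = 63.46°.

63.46°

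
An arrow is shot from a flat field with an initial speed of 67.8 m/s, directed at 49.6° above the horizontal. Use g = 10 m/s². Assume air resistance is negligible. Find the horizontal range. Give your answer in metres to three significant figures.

454 m

vₓ = 67.80 cos 49.6° = 43.94 m/s; v_y0 = 67.80 sin 49.6° = 51.63 m/s.
Flight time T = 2 v_y0 / g = 10.33 s.
Horizontal distance R = vₓ T = 43.94 × 10.33 = 453.8 m.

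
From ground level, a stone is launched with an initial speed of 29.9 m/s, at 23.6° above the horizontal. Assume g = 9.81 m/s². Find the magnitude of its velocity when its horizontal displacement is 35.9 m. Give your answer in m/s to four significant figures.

Horizontal component vₓ = 29.90 cos 23.6° = 27.40 m/s; vertical v_y0 = 29.90 sin 23.6° = 11.97 m/s.
x = vₓ t ⇒ t = 35.9/27.40 = 1.310 s.
Vertical velocity there: v_y = v_y0 − g t = 11.97 − 9.81 × 1.310 = −0.8832 m/s.
Speed: √(vₓ² + v_y²) = √(27.40² + 0.8832²) = 27.41 m/s.

27.41 m/s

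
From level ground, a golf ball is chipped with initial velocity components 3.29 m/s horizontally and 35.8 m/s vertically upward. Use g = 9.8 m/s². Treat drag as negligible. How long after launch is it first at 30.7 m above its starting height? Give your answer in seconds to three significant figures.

Require v_y0 t − ½ g t² = 30.7, i.e. 4.900 t² − 35.80 t + 30.7 = 0.
t = [35.80 ± √(35.80² − 2·9.80·30.7)] / 9.80 = (35.80 ± 26.08) / 9.80, so t = 0.9923 s or t = 6.314 s.
The first (ascending) time is 0.9923 s.

0.992 s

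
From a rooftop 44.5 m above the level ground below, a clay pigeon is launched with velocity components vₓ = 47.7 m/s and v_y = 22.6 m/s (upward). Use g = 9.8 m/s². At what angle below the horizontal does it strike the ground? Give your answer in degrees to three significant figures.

Vertical motion (up positive, ground at y = 0): 4.900 t² − (22.60) t − 44.5 = 0, so t = (22.60 + √(22.60² + 2·9.80·44.5)) / 9.80 = (22.60 + 37.19) / 9.80 = 6.101 s.
At impact: v_y = v_y0 − g t = −37.19 m/s; vₓ = 47.70 m/s.
Angle below horizontal: arctan(|v_y|/vₓ) = arctan(37.19/47.70) = 37.94°.

37.9°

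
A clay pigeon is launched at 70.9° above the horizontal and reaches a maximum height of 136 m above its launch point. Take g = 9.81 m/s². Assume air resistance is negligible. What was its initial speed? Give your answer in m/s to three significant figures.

54.7 m/s

At the peak v_y = 0, so v_y0 = √(2gH) = √(2 × 9.81 × 136) = 51.66 m/s.
v_y0 = v₀ sin θ ⇒ v₀ = 51.66 / sin 70.9° = 54.67 m/s.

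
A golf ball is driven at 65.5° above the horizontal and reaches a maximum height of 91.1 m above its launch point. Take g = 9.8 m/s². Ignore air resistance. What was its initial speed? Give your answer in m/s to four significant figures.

46.44 m/s

At the peak v_y = 0, so v_y0 = √(2gH) = √(2 × 9.80 × 91.1) = 42.26 m/s.
v_y0 = v₀ sin θ ⇒ v₀ = 42.26 / sin 65.5° = 46.44 m/s.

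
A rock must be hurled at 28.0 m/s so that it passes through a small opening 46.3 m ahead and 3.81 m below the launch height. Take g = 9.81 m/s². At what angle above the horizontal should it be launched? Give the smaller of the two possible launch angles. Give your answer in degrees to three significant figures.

12.5°

Trajectory: y = x tanθ − g x² (1 + tan²θ)/(2v₀²). With x = 46.3, y = −3.81, v₀ = 28.0, g = 9.81:
13.41 tan²θ − 46.3 tanθ + (9.602) = 0.
tanθ = [46.3 ± √(46.3² − 4 × 13.41 × (9.602))] / (2 × 13.41) = (46.3 ± 40.36) / 26.82, giving tanθ = 0.2216 or 3.231.
θ = 12.50° or 72.80°; the smaller is 12.50°.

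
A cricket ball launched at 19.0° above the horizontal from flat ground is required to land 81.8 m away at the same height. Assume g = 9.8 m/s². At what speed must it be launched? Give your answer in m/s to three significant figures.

36.1 m/s

From R = (v₀² / g) sin 2θ: v₀ = √(gR / sin 2θ).
v₀ = √(9.80 × 81.8 / sin 38.00°) = √(801.6 / 0.6157) = √1302.1 = 36.08 m/s.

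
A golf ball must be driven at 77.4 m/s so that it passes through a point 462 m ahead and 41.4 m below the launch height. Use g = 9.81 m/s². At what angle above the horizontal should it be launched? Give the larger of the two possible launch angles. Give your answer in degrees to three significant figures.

Trajectory: y = x tanθ − g x² (1 + tan²θ)/(2v₀²). With x = 462, y = −41.4, v₀ = 77.4, g = 9.81:
174.8 tan²θ − 462 tanθ + (133.4) = 0.
tanθ = [462 ± √(462² − 4 × 174.8 × (133.4))] / (2 × 174.8) = (462 ± 346.7) / 349.5, giving tanθ = 0.3298 or 2.314.
θ = 18.25° or 66.63°; the larger is 66.63°.

66.6°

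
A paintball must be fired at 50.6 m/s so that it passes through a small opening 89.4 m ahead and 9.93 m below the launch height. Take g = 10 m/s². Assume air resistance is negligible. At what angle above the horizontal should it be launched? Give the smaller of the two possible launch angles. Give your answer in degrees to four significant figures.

Trajectory: y = x tanθ − g x² (1 + tan²θ)/(2v₀²). With x = 89.4, y = −9.93, v₀ = 50.6, g = 10.0:
15.61 tan²θ − 89.4 tanθ + (5.678) = 0.
tanθ = [89.4 ± √(89.4² − 4 × 15.61 × (5.678))] / (2 × 15.61) = (89.4 ± 87.39) / 31.22, giving tanθ = 0.06423 or 5.664.
θ = 3.675° or 79.99°; the smaller is 3.675°.

3.675°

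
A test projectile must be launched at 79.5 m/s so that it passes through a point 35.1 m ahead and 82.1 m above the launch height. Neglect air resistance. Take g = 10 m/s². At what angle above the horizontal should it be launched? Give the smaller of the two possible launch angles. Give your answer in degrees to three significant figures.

Trajectory: y = x tanθ − g x² (1 + tan²θ)/(2v₀²). With x = 35.1, y = 82.1, v₀ = 79.5, g = 10.0:
0.9747 tan²θ − 35.1 tanθ + (83.07) = 0.
tanθ = [35.1 ± √(35.1² − 4 × 0.9747 × (83.07))] / (2 × 0.9747) = (35.1 ± 30.14) / 1.949, giving tanθ = 2.547 or 33.47.
θ = 68.56° or 88.29°; the smaller is 68.56°.

68.6°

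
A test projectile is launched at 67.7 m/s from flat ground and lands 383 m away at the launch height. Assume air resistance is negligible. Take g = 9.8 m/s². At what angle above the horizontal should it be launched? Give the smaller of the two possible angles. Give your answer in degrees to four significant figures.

Level-ground range R = v₀² sin(2θ)/g ⇒ sin(2θ) = gR/v₀² = 9.80 × 383 / 67.7² = 0.8189.
2θ = 54.98° or 180° − 54.98° = 125.0°, so θ = 27.49° or 62.51°.
The smaller angle is 27.49°.

27.49°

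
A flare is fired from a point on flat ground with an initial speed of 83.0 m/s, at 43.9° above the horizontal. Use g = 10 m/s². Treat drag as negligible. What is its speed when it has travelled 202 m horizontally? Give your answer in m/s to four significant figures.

64.36 m/s

Horizontal component vₓ = 83.00 cos 43.9° = 59.81 m/s; vertical v_y0 = 83.00 sin 43.9° = 57.55 m/s.
Time to reach x = 202 m: t = x/vₓ = 202/59.81 = 3.378 s.
Vertical velocity there: v_y = v_y0 − g t = 57.55 − 10.0 × 3.378 = 23.78 m/s.
Speed: √(vₓ² + v_y²) = √(59.81² + 23.78²) = 64.36 m/s.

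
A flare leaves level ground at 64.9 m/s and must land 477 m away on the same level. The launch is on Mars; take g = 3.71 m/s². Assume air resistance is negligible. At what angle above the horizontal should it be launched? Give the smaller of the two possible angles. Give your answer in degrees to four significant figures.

R = v₀² sin 2θ / g gives sin 2θ = gR/v₀² = 3.71·477/64.9² = 0.4201.
2θ = 24.84° or 180° − 24.84° = 155.2°, so θ = 12.42° or 77.58°.
The smaller angle is 12.42°.

12.42°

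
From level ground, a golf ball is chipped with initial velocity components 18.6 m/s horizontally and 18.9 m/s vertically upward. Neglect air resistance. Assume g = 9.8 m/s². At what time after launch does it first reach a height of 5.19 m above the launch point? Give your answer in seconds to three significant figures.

0.298 s

Set y = v_y0 t − ½ g t² = 5.19: 4.900 t² − 18.90 t + 5.19 = 0.
t = [18.90 ± √(18.90² − 2·9.80·5.19)] / 9.80 = (18.90 ± 15.98) / 9.80, so t = 0.2976 s or t = 3.560 s.
The first (ascending) time is 0.2976 s.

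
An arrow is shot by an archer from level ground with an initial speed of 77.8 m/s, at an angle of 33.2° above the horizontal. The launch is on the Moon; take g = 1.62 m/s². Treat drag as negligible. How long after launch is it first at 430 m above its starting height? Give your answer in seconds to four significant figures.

Horizontal component vₓ = 77.80 cos 33.2° = 65.10 m/s; vertical v_y0 = 77.80 sin 33.2° = 42.60 m/s.
Height y(t) = 42.60 t − 0.8100 t² = 430 gives 0.8100 t² − 42.60 t + 430 = 0.
Quadratic formula: t = (42.60 ± √421.60) / 1.62 = (42.60 ± 20.53) / 1.62 → t = 13.62 s or 38.97 s.
The first (ascending) time is 13.62 s.

13.62 s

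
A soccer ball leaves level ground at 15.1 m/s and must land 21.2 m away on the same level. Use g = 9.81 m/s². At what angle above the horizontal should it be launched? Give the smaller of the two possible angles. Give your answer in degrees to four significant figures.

32.90°

From R = (v₀²/g) sin 2θ: sin 2θ = 9.81 × 21.2 / 228.01 = 0.9121.
2θ = 65.80° or 180° − 65.80° = 114.2°, so θ = 32.90° or 57.10°.
The smaller angle is 32.90°.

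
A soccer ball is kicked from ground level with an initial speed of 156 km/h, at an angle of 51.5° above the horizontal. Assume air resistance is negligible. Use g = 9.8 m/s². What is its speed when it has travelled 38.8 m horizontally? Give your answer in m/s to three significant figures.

Convert: 156 km/h = 156/3.6 = 43.33 m/s.
Horizontal component vₓ = 43.33 cos 51.5° = 26.98 m/s; vertical v_y0 = 43.33 sin 51.5° = 33.91 m/s.
Time to reach x = 38.8 m: t = x/vₓ = 38.8/26.98 = 1.438 s.
Vertical velocity there: v_y = v_y0 − g t = 33.91 − 9.80 × 1.438 = 19.82 m/s.
Speed: √(vₓ² + v_y²) = √(26.98² + 19.82²) = 33.47 m/s.

33.5 m/s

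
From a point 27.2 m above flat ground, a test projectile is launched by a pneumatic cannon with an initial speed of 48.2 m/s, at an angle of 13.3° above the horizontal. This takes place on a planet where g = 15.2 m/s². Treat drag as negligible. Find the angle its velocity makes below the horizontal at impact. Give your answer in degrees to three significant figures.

33.3°

vₓ = 48.20 cos 13.3° = 46.91 m/s; v_y0 = 48.20 sin 13.3° = 11.09 m/s.
With up positive and y = 0 at the ground: y(t) = 27.2 + (11.09) t − 7.600 t². Setting y = 0 and taking the positive root: t = [11.09 + √(11.09² + 2·15.2·27.2)] / 15.2 = (11.09 + 30.82) / 15.2 = 2.757 s.
At impact: v_y = v_y0 − g t = −30.82 m/s; vₓ = 46.91 m/s.
Angle below horizontal: arctan(|v_y|/vₓ) = arctan(30.82/46.91) = 33.31°.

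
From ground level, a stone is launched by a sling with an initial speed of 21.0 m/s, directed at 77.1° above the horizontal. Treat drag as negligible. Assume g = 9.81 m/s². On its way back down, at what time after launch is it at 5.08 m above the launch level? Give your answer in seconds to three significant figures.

Resolve: vₓ = 21.00 cos 77.1° = 4.688 m/s and v_y0 = 21.00 sin 77.1° = 20.47 m/s.
Height y(t) = 20.47 t − 4.905 t² = 5.08 gives 4.905 t² − 20.47 t + 5.08 = 0.
t = [20.47 ± √(20.47² − 2·9.81·5.08)] / 9.81 = (20.47 ± 17.87) / 9.81, so t = 0.2650 s or t = 3.908 s.
The descending-branch root is 3.908 s.

3.91 s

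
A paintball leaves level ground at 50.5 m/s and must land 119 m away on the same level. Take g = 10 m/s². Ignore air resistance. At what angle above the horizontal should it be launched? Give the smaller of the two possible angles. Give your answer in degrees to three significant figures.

13.9°

Level-ground range R = v₀² sin(2θ)/g ⇒ sin(2θ) = gR/v₀² = 10.0 × 119 / 50.5² = 0.4666.
2θ = 27.82° or 180° − 27.82° = 152.2°, so θ = 13.91° or 76.09°.
The smaller angle is 13.91°.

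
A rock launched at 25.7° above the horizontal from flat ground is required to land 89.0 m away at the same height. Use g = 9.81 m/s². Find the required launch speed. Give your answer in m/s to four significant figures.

From R = (v₀² / g) sin 2θ: v₀ = √(gR / sin 2θ).
v₀ = √(9.81 × 89.0 / sin 51.40°) = √(873.1 / 0.7815) = √1117.2 = 33.42 m/s.

33.42 m/s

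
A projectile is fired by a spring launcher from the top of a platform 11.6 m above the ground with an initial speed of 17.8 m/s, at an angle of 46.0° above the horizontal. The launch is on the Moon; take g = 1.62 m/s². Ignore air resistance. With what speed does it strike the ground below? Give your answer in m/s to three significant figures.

vₓ = 17.80 cos 46.0° = 12.36 m/s; v_y0 = 17.80 sin 46.0° = 12.80 m/s.
With up positive and y = 0 at the ground: y(t) = 11.6 + (12.80) t − 0.8100 t². Setting y = 0 and taking the positive root: t = [12.80 + √(12.80² + 2·1.62·11.6)] / 1.62 = (12.80 + 14.20) / 1.62 = 16.67 s.
Vertical velocity at impact: v_y = v_y0 − g t = 12.80 − 1.62 × 16.67 = −14.20 m/s.
Speed: |v| = √(vₓ² + v_y²) = √(12.36² + 14.20²) = 18.83 m/s.

18.8 m/s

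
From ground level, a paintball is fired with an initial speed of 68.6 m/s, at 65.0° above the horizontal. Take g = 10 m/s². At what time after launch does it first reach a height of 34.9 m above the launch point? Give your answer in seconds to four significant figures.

0.5893 s

Components: vₓ = 68.60 cos 65.0° = 28.99 m/s, v_y0 = 68.60 sin 65.0° = 62.17 m/s.
Set y = v_y0 t − ½ g t² = 34.9: 5.000 t² − 62.17 t + 34.9 = 0.
t = [62.17 ± √(62.17² − 2·10.0·34.9)] / 10.0 = (62.17 ± 56.28) / 10.0, so t = 0.5893 s or t = 11.85 s.
The first (ascending) time is 0.5893 s.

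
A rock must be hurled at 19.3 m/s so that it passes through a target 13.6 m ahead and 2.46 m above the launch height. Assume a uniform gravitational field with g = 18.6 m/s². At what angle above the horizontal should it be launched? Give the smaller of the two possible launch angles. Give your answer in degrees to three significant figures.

Trajectory: y = x tanθ − g x² (1 + tan²θ)/(2v₀²). With x = 13.6, y = 2.46, v₀ = 19.3, g = 18.6:
4.618 tan²θ − 13.6 tanθ + (7.078) = 0.
tanθ = [13.6 ± √(13.6² − 4 × 4.618 × (7.078))] / (2 × 4.618) = (13.6 ± 7.363) / 9.236, giving tanθ = 0.6753 or 2.270.
θ = 34.03° or 66.22°; the smaller is 34.03°.

34.0°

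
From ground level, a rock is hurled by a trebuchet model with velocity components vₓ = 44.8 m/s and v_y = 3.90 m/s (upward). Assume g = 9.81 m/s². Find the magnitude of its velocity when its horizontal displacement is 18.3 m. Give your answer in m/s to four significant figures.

44.80 m/s

x = vₓ t ⇒ t = 18.3/44.80 = 0.4085 s.
Vertical velocity there: v_y = v_y0 − g t = 3.900 − 9.81 × 0.4085 = −0.1072 m/s.
Speed: √(vₓ² + v_y²) = √(44.80² + 0.1072²) = 44.80 m/s.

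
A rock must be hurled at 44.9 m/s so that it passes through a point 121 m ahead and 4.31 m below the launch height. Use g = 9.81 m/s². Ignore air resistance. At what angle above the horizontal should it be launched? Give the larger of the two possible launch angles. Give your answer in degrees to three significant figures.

Trajectory: y = x tanθ − g x² (1 + tan²θ)/(2v₀²). With x = 121, y = −4.31, v₀ = 44.9, g = 9.81:
35.62 tan²θ − 121 tanθ + (31.31) = 0.
tanθ = [121 ± √(121² − 4 × 35.62 × (31.31))] / (2 × 35.62) = (121 ± 100.9) / 71.24, giving tanθ = 0.2822 or 3.115.
θ = 15.76° or 72.20°; the larger is 72.20°.

72.2°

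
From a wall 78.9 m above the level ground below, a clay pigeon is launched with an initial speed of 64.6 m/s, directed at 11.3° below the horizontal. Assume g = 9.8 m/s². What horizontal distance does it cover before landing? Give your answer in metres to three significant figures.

185 m

Components: vₓ = 64.60 cos 11.3° = 63.35 m/s, v_y0 = −12.66 m/s (downward).
The projectile lands when y = 78.9 + (−12.66) t − ½·9.80·t² = 0. Positive root: t = (−12.66 + √(12.66² + 2·9.80·78.9)) / 9.80 = (−12.66 + 41.31) / 9.80 = 2.924 s.
Horizontal distance: R = vₓ t = 63.35 × 2.924 = 185.2 m.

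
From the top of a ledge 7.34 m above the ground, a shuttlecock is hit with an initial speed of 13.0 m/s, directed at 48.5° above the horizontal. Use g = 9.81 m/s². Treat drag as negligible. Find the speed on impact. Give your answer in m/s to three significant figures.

17.7 m/s

Resolve: vₓ = 13.00 cos 48.5° = 8.614 m/s and v_y0 = 13.00 sin 48.5° = 9.736 m/s.
Vertical motion (up positive, ground at y = 0): 4.905 t² − (9.736) t − 7.34 = 0, so t = (9.736 + √(9.736² + 2·9.81·7.34)) / 9.81 = (9.736 + 15.45) / 9.81 = 2.568 s.
Vertical velocity at impact: v_y = v_y0 − g t = 9.736 − 9.81 × 2.568 = −15.45 m/s.
Speed: |v| = √(vₓ² + v_y²) = √(8.614² + 15.45²) = 17.69 m/s.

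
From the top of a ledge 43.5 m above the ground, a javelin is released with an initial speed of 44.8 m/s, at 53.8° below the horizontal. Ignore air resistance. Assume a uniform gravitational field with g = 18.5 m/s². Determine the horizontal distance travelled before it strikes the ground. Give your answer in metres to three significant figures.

25.5 m

Resolve: vₓ = 44.80 cos 53.8° = 26.46 m/s and v_y0 = −36.15 m/s (downward).
The projectile lands when y = 43.5 + (−36.15) t − ½·18.5·t² = 0. Positive root: t = (−36.15 + √(36.15² + 2·18.5·43.5)) / 18.5 = (−36.15 + 54.00) / 18.5 = 0.9650 s.
Horizontal distance: R = vₓ t = 26.46 × 0.9650 = 25.53 m.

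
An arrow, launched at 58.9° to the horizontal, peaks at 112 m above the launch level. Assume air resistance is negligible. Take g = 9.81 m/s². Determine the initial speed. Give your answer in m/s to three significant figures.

54.7 m/s

At the peak v_y = 0, so v_y0 = √(2gH) = √(2 × 9.81 × 112) = 46.88 m/s.
v_y0 = v₀ sin θ ⇒ v₀ = 46.88 / sin 58.9° = 54.75 m/s.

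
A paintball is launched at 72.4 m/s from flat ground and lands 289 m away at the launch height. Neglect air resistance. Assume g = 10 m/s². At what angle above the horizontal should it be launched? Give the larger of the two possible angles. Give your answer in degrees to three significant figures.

From R = (v₀²/g) sin 2θ: sin 2θ = 10.0 × 289 / 5241.8 = 0.5513.
2θ = 33.46° or 180° − 33.46° = 146.5°, so θ = 16.73° or 73.27°.
The larger angle is 73.27°.

73.3°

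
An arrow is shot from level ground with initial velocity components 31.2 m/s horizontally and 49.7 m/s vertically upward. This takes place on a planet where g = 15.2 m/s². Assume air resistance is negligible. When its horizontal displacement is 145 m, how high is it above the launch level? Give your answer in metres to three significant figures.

66.8 m

x = vₓ t ⇒ t = 145/31.20 = 4.647 s.
Height: y = v_y0 t − ½ g t² = 49.70 × 4.647 − 7.600 × 4.647² = 231.0 − 164.1 = 66.83 m.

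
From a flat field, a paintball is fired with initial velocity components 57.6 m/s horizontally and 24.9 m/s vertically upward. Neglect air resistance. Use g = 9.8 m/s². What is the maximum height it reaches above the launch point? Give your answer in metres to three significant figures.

31.6 m

At the apex v_y = 0, so H = v_y0²/(2g) = 24.90²/19.60 = 31.63 m.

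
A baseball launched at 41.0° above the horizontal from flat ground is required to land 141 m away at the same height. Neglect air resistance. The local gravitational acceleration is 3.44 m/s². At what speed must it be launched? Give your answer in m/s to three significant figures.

22.1 m/s

On level ground R = v₀² sin 2θ / g ⇒ v₀ = √(gR / sin 2θ).
v₀ = √(3.44 × 141 / sin 82.00°) = √(485.0 / 0.9903) = √489.81 = 22.13 m/s.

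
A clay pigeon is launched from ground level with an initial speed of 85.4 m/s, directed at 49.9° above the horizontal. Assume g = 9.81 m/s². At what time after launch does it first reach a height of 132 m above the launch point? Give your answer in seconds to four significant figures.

2.484 s

vₓ = 85.40 cos 49.9° = 55.01 m/s; v_y0 = 85.40 sin 49.9° = 65.32 m/s.
Height y(t) = 65.32 t − 4.905 t² = 132 gives 4.905 t² − 65.32 t + 132 = 0.
Quadratic formula: t = (65.32 ± √1677.4) / 9.81 = (65.32 ± 40.96) / 9.81 → t = 2.484 s or 10.83 s.
The first (ascending) time is 2.484 s.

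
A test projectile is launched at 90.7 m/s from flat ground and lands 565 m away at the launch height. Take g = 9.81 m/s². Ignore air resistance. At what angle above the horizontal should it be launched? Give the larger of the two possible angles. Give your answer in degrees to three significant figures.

From R = (v₀²/g) sin 2θ: sin 2θ = 9.81 × 565 / 8226.5 = 0.6738.
2θ = 42.36° or 180° − 42.36° = 137.6°, so θ = 21.18° or 68.82°.
The larger angle is 68.82°.

68.8°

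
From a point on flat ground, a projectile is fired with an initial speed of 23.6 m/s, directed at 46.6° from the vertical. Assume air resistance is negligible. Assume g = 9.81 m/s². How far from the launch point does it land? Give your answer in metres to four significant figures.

Resolve: vₓ = 23.60 sin 46.6° = 17.15 m/s and v_y0 = 23.60 cos 46.6° = 16.22 m/s.
Time aloft: T = 2 v_y0 / g = 2 × 16.22 / 9.81 = 3.306 s.
Range: R = vₓ T = 17.15 × 3.306 = 56.69 m.

56.69 m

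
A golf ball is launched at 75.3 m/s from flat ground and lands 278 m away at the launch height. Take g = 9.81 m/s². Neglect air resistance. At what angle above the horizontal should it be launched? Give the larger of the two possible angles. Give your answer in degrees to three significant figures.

75.6°

From R = (v₀²/g) sin 2θ: sin 2θ = 9.81 × 278 / 5670.1 = 0.4810.
2θ = 28.75° or 180° − 28.75° = 151.3°, so θ = 14.37° or 75.63°.
The larger angle is 75.63°.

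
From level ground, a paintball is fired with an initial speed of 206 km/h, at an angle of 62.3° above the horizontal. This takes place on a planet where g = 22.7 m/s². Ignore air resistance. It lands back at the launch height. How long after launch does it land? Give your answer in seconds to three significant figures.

Convert: 206 km/h = 206/3.6 = 57.22 m/s.
Components: vₓ = 57.22 cos 62.3° = 26.60 m/s, v_y0 = 57.22 sin 62.3° = 50.66 m/s.
It returns to y = 0 when t = 2 v_y0 / g = 2(50.66)/22.7 = 4.464 s.

4.46 s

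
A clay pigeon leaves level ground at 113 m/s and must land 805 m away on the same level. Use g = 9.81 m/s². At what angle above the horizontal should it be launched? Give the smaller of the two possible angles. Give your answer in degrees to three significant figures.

19.1°

From R = (v₀²/g) sin 2θ: sin 2θ = 9.81 × 805 / 12769 = 0.6185.
2θ = 38.20° or 180° − 38.20° = 141.8°, so θ = 19.10° or 70.90°.
The smaller angle is 19.10°.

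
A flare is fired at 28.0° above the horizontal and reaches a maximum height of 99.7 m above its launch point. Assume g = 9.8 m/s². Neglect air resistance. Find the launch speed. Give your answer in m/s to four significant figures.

At the peak v_y = 0, so v_y0 = √(2gH) = √(2 × 9.80 × 99.7) = 44.21 m/s.
v_y0 = v₀ sin θ ⇒ v₀ = 44.21 / sin 28.0° = 94.16 m/s.

94.16 m/s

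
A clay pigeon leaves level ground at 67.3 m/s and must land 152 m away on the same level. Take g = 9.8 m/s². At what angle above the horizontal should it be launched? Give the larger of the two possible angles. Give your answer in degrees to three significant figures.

80.4°

From R = (v₀²/g) sin 2θ: sin 2θ = 9.80 × 152 / 4529.3 = 0.3289.
2θ = 19.20° or 180° − 19.20° = 160.8°, so θ = 9.600° or 80.40°.
The larger angle is 80.40°.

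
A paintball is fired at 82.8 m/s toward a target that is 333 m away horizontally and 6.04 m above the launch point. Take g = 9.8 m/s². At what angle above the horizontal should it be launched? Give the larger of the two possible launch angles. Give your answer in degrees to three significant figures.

75.7°

Trajectory: y = x tanθ − g x² (1 + tan²θ)/(2v₀²). With x = 333, y = 6.04, v₀ = 82.8, g = 9.80:
79.25 tan²θ − 333 tanθ + (85.29) = 0.
tanθ = [333 ± √(333² − 4 × 79.25 × (85.29))] / (2 × 79.25) = (333 ± 289.6) / 158.5, giving tanθ = 0.2740 or 3.928.
θ = 15.32° or 75.72°; the larger is 75.72°.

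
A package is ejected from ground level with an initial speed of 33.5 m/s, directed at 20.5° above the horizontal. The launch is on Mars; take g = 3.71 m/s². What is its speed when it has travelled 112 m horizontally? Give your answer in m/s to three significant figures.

31.4 m/s

Resolve: vₓ = 33.50 cos 20.5° = 31.38 m/s and v_y0 = 33.50 sin 20.5° = 11.73 m/s.
x = vₓ t ⇒ t = 112/31.38 = 3.569 s.
Vertical velocity there: v_y = v_y0 − g t = 11.73 − 3.71 × 3.569 = −1.510 m/s.
Speed: √(vₓ² + v_y²) = √(31.38² + 1.510²) = 31.41 m/s.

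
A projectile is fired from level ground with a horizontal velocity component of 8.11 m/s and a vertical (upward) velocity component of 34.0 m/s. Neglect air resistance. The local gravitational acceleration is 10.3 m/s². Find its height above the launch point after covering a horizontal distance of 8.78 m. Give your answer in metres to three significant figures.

30.8 m

Time to reach x = 8.78 m: t = x/vₓ = 8.78/8.110 = 1.083 s.
Height: y = v_y0 t − ½ g t² = 34.00 × 1.083 − 5.150 × 1.083² = 36.81 − 6.036 = 30.77 m.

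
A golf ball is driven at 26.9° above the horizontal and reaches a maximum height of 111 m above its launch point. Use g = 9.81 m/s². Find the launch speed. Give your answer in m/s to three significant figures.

At the peak v_y = 0, so v_y0 = √(2gH) = √(2 × 9.81 × 111) = 46.67 m/s.
v_y0 = v₀ sin θ ⇒ v₀ = 46.67 / sin 26.9° = 103.1 m/s.

103 m/s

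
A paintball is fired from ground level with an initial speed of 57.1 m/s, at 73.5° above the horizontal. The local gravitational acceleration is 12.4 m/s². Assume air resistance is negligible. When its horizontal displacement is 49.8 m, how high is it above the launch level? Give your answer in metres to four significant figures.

109.7 m

Horizontal component vₓ = 57.10 cos 73.5° = 16.22 m/s; vertical v_y0 = 57.10 sin 73.5° = 54.75 m/s.
At x = 49.8 m, t = x/vₓ = 49.8/16.22 = 3.071 s.
Height: y = v_y0 t − ½ g t² = 54.75 × 3.071 − 6.200 × 3.071² = 168.1 − 58.46 = 109.7 m.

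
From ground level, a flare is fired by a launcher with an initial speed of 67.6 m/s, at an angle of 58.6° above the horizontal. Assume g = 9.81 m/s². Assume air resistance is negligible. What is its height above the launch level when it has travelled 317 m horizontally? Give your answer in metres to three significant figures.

122 m

Resolve: vₓ = 67.60 cos 58.6° = 35.22 m/s and v_y0 = 67.60 sin 58.6° = 57.70 m/s.
Time to reach x = 317 m: t = x/vₓ = 317/35.22 = 9.001 s.
Height: y = v_y0 t − ½ g t² = 57.70 × 9.001 − 4.905 × 9.001² = 519.3 − 397.3 = 122.0 m.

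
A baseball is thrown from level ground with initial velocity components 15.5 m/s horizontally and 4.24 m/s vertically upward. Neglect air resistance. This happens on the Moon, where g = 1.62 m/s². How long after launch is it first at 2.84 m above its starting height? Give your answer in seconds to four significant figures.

Set y = v_y0 t − ½ g t² = 2.84: 0.8100 t² − 4.240 t + 2.84 = 0.
t = [4.240 ± √(4.240² − 2·1.62·2.84)] / 1.62 = (4.240 ± 2.962) / 1.62, so t = 0.7886 s or t = 4.446 s.
The first (ascending) time is 0.7886 s.

0.7886 s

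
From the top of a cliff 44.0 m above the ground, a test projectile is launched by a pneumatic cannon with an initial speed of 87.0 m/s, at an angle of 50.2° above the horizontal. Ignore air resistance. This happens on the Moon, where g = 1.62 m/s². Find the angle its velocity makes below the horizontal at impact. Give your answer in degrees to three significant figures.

50.6°

Resolve: vₓ = 87.00 cos 50.2° = 55.69 m/s and v_y0 = 87.00 sin 50.2° = 66.84 m/s.
The projectile lands when y = 44.0 + (66.84) t − ½·1.62·t² = 0. Positive root: t = (66.84 + √(66.84² + 2·1.62·44.0)) / 1.62 = (66.84 + 67.90) / 1.62 = 83.17 s.
At impact: v_y = v_y0 − g t = −67.90 m/s; vₓ = 55.69 m/s.
Angle below horizontal: arctan(|v_y|/vₓ) = arctan(67.90/55.69) = 50.64°.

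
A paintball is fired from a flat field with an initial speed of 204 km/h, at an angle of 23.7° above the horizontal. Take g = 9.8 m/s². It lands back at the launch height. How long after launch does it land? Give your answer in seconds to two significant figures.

Convert: 204 km/h = 204/3.6 = 56.67 m/s.
vₓ = 56.67 cos 23.7° = 51.89 m/s; v_y0 = 56.67 sin 23.7° = 22.78 m/s.
It returns to y = 0 when t = 2 v_y0 / g = 2(22.78)/9.80 = 4.648 s.

4.6 s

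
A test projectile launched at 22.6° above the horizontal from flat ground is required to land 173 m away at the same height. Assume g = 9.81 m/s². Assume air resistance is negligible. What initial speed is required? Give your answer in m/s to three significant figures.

48.9 m/s

From R = (v₀² / g) sin 2θ: v₀ = √(gR / sin 2θ).
v₀ = √(9.81 × 173 / sin 45.20°) = √(1697 / 0.7096) = √2391.8 = 48.91 m/s.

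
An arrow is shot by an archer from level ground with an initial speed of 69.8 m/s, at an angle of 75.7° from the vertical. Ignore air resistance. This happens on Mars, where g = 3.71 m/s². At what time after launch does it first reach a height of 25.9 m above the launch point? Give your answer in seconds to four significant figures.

1.884 s

Resolve: vₓ = 69.80 sin 75.7° = 67.64 m/s and v_y0 = 69.80 cos 75.7° = 17.24 m/s.
Height y(t) = 17.24 t − 1.855 t² = 25.9 gives 1.855 t² − 17.24 t + 25.9 = 0.
Quadratic formula: t = (17.24 ± √105.06) / 3.71 = (17.24 ± 10.25) / 3.71 → t = 1.884 s or 7.410 s.
The first (ascending) time is 1.884 s.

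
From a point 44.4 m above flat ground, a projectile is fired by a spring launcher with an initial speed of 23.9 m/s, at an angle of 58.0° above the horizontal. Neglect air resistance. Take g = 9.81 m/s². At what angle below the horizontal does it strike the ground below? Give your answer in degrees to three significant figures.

70.5°

Components: vₓ = 23.90 cos 58.0° = 12.67 m/s, v_y0 = 23.90 sin 58.0° = 20.27 m/s.
With up positive and y = 0 at the ground: y(t) = 44.4 + (20.27) t − 4.905 t². Setting y = 0 and taking the positive root: t = [20.27 + √(20.27² + 2·9.81·44.4)] / 9.81 = (20.27 + 35.80) / 9.81 = 5.716 s.
At impact: v_y = v_y0 − g t = −35.80 m/s; vₓ = 12.67 m/s.
Angle below horizontal: arctan(|v_y|/vₓ) = arctan(35.80/12.67) = 70.52°.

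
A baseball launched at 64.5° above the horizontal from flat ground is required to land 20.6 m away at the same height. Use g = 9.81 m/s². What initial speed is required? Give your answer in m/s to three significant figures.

16.1 m/s

From R = (v₀² / g) sin 2θ: v₀ = √(gR / sin 2θ).
v₀ = √(9.81 × 20.6 / sin 129.0°) = √(202.1 / 0.7771) = √260.04 = 16.13 m/s.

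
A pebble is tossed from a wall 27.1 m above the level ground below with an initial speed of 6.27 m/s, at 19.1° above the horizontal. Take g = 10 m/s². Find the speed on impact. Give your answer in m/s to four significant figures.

24.11 m/s

Resolve: vₓ = 6.270 cos 19.1° = 5.925 m/s and v_y0 = 6.270 sin 19.1° = 2.052 m/s.
Vertical motion (up positive, ground at y = 0): 5.000 t² − (2.052) t − 27.1 = 0, so t = (2.052 + √(2.052² + 2·10.0·27.1)) / 10.0 = (2.052 + 23.37) / 10.0 = 2.542 s.
Vertical velocity at impact: v_y = v_y0 − g t = 2.052 − 10.0 × 2.542 = −23.37 m/s.
Speed: |v| = √(vₓ² + v_y²) = √(5.925² + 23.37²) = 24.11 m/s.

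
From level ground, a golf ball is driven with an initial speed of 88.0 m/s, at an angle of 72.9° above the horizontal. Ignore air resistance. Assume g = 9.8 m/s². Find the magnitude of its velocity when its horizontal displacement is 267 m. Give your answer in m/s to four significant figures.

Horizontal component vₓ = 88.00 cos 72.9° = 25.88 m/s; vertical v_y0 = 88.00 sin 72.9° = 84.11 m/s.
x = vₓ t ⇒ t = 267/25.88 = 10.32 s.
Vertical velocity there: v_y = v_y0 − g t = 84.11 − 9.80 × 10.32 = −17.01 m/s.
Speed: √(vₓ² + v_y²) = √(25.88² + 17.01²) = 30.97 m/s.

30.97 m/s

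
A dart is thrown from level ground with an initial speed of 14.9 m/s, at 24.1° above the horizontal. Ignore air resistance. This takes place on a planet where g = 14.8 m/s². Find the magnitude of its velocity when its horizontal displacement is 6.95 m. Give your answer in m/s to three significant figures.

Resolve: vₓ = 14.90 cos 24.1° = 13.60 m/s and v_y0 = 14.90 sin 24.1° = 6.084 m/s.
Time to reach x = 6.95 m: t = x/vₓ = 6.95/13.60 = 0.5110 s.
Vertical velocity there: v_y = v_y0 − g t = 6.084 − 14.8 × 0.5110 = −1.478 m/s.
Speed: √(vₓ² + v_y²) = √(13.60² + 1.478²) = 13.68 m/s.

13.7 m/s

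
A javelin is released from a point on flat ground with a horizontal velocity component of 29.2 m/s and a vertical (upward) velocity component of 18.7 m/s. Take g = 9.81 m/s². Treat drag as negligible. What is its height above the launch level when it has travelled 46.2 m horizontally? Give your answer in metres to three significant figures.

17.3 m

At x = 46.2 m, t = x/vₓ = 46.2/29.20 = 1.582 s.
Height: y = v_y0 t − ½ g t² = 18.70 × 1.582 − 4.905 × 1.582² = 29.59 − 12.28 = 17.31 m.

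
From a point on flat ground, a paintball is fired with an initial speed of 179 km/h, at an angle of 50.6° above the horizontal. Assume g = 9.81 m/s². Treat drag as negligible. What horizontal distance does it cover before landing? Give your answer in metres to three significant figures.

247 m

Convert: 179 km/h = 179/3.6 = 49.72 m/s.
Horizontal component vₓ = 49.72 cos 50.6° = 31.56 m/s; vertical v_y0 = 49.72 sin 50.6° = 38.42 m/s.
Time aloft: T = 2 v_y0 / g = 2 × 38.42 / 9.81 = 7.833 s.
Horizontal distance R = vₓ T = 31.56 × 7.833 = 247.2 m.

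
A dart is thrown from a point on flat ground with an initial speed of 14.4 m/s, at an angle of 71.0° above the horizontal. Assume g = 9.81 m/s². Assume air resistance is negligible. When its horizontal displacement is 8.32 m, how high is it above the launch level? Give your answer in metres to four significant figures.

8.715 m

Resolve: vₓ = 14.40 cos 71.0° = 4.688 m/s and v_y0 = 14.40 sin 71.0° = 13.62 m/s.
x = vₓ t ⇒ t = 8.32/4.688 = 1.775 s.
Height: y = v_y0 t − ½ g t² = 13.62 × 1.775 − 4.905 × 1.775² = 24.16 − 15.45 = 8.715 m.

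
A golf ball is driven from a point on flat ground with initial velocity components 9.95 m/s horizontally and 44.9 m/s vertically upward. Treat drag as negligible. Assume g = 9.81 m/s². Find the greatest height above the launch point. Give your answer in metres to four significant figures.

Maximum height: H = v_y0² / (2g) = 44.90² / (2 × 9.81) = 102.8 m.

102.8 m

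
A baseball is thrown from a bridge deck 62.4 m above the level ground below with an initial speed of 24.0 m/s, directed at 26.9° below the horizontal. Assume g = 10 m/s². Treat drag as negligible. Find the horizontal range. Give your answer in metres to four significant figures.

55.86 m

Resolve: vₓ = 24.00 cos 26.9° = 21.40 m/s and v_y0 = −10.86 m/s (downward).
Vertical motion (up positive, ground at y = 0): 5.000 t² − (−10.86) t − 62.4 = 0, so t = (−10.86 + √(10.86² + 2·10.0·62.4)) / 10.0 = (−10.86 + 36.96) / 10.0 = 2.610 s.
Horizontal distance: R = vₓ t = 21.40 × 2.610 = 55.86 m.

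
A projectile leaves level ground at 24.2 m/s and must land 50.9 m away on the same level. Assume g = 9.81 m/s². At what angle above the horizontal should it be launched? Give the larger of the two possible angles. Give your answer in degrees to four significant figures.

R = v₀² sin 2θ / g gives sin 2θ = gR/v₀² = 9.81·50.9/24.2² = 0.8526.
2θ = 58.50° or 180° − 58.50° = 121.5°, so θ = 29.25° or 60.75°.
The larger angle is 60.75°.

60.75°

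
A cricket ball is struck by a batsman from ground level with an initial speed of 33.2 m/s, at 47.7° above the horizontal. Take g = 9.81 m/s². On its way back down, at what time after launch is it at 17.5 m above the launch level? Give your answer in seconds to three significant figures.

Resolve: vₓ = 33.20 cos 47.7° = 22.34 m/s and v_y0 = 33.20 sin 47.7° = 24.56 m/s.
Require v_y0 t − ½ g t² = 17.5, i.e. 4.905 t² − 24.56 t + 17.5 = 0.
Quadratic formula: t = (24.56 ± √259.63) / 9.81 = (24.56 ± 16.11) / 9.81 → t = 0.8606 s or 4.146 s.
The descending-branch root is 4.146 s.

4.15 s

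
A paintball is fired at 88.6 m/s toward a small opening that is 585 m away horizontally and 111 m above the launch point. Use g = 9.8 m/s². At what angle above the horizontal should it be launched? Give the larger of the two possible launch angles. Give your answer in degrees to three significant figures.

63.0°

Trajectory: y = x tanθ − g x² (1 + tan²θ)/(2v₀²). With x = 585, y = 111, v₀ = 88.6, g = 9.80:
213.6 tan²θ − 585 tanθ + (324.6) = 0.
tanθ = [585 ± √(585² − 4 × 213.6 × (324.6))] / (2 × 213.6) = (585 ± 254.6) / 427.2, giving tanθ = 0.7732 or 1.965.
θ = 37.71° or 63.03°; the larger is 63.03°.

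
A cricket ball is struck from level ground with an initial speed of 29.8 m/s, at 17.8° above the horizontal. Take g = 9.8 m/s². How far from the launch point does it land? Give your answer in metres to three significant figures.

52.7 m

Horizontal component vₓ = 29.80 cos 17.8° = 28.37 m/s; vertical v_y0 = 29.80 sin 17.8° = 9.110 m/s.
Time aloft: T = 2 v_y0 / g = 2 × 9.110 / 9.80 = 1.859 s.
Horizontal distance R = vₓ T = 28.37 × 1.859 = 52.75 m.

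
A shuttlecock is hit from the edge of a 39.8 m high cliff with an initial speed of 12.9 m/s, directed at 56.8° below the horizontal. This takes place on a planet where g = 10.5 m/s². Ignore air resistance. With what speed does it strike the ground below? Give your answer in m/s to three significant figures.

31.7 m/s

Components: vₓ = 12.90 cos 56.8° = 7.064 m/s, v_y0 = −10.79 m/s (downward).
Vertical motion (up positive, ground at y = 0): 5.250 t² − (−10.79) t − 39.8 = 0, so t = (−10.79 + √(10.79² + 2·10.5·39.8)) / 10.5 = (−10.79 + 30.86) / 10.5 = 1.911 s.
Vertical velocity at impact: v_y = v_y0 − g t = −10.79 − 10.5 × 1.911 = −30.86 m/s.
Speed: |v| = √(vₓ² + v_y²) = √(7.064² + 30.86²) = 31.66 m/s.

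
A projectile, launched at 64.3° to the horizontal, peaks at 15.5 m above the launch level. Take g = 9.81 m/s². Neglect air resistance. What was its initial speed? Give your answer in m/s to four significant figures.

At the peak v_y = 0, so v_y0 = √(2gH) = √(2 × 9.81 × 15.5) = 17.44 m/s.
v_y0 = v₀ sin θ ⇒ v₀ = 17.44 / sin 64.3° = 19.35 m/s.

19.35 m/s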